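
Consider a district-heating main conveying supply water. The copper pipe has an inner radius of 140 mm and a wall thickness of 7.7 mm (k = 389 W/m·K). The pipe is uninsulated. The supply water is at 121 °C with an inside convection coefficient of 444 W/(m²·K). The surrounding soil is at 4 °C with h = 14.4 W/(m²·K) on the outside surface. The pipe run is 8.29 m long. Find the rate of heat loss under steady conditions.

Q ≈ 12500 W

Per-layer cylindrical resistances, series-summed:
R_inner film = 1/(h_i·2πr₁L) = 1/(444×2π×0.14×8.29) = 3.089×10^-4 K/W
R_copper pipe wall = ln(147.7/140)/(2π×389×8.29) = 2.642×10^-6 K/W
R_outer film = 1/(h_o·2πr_oL) = 1/(14.4×2π×0.1477×8.29) = 0.009027 K/W
R_total = 0.009338 K/W
Q = ΔT/R_total = 117/0.009338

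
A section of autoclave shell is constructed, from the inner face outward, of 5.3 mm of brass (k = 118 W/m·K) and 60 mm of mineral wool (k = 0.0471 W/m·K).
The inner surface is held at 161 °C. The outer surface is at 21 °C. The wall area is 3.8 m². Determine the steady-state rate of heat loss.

Treating each layer as a thermal resistance in series:
R_brass = L/(kA) = 0.0053/(118×3.8) = 1.182×10^-5 K/W
R_mineral wool = L/(kA) = 0.06/(0.0471×3.8) = 0.3352 K/W
R_total = 0.3352 K/W
Q = ΔT / R_total = 140 / 0.3352

Q ≈ 418 W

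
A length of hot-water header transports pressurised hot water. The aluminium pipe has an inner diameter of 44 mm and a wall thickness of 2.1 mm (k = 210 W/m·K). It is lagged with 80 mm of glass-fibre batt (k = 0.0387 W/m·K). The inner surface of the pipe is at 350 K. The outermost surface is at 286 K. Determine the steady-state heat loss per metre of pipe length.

Treating each annulus and film as a series resistance:
R_aluminium pipe wall = ln(24.1/22)/(2π×210×1) = 6.91×10^-5 K/W
R_glass-fibre batt = ln(104.1/24.1)/(2π×0.0387×1) = 6.017 K/W
R_total = 6.017 K/W
Q = ΔT/R_total = 64/6.017

q′ ≈ 10.6 W/m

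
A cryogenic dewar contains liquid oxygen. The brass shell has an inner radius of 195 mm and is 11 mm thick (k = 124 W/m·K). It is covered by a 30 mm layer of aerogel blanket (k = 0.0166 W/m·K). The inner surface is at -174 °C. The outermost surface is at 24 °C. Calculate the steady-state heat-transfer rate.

Radial (spherical) resistances in series:
R_brass shell = (1/0.195 − 1/0.206)/(4π×124) = 1.757×10^-4 K/W
R_aerogel blanket = (1/0.206 − 1/0.236)/(4π×0.0166) = 2.958 K/W
R_total = 2.958 K/W
Q = ΔT/R_total = 198/2.958

Q ≈ 66.9 W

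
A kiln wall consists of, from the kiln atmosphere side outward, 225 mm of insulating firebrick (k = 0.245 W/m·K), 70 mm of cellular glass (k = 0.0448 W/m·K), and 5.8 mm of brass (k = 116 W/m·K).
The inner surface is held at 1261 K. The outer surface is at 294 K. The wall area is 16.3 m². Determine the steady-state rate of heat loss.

Q ≈ 6350 W

Using the resistance-network approach (series):
R_insulating firebrick = L/(kA) = 0.225/(0.245×16.3) = 0.05634 K/W
R_cellular glass = L/(kA) = 0.07/(0.0448×16.3) = 0.09586 K/W
R_brass = L/(kA) = 0.0058/(116×16.3) = 3.067×10^-6 K/W
R_total = 0.1522 K/W
Q = ΔT / R_total = 967 / 0.1522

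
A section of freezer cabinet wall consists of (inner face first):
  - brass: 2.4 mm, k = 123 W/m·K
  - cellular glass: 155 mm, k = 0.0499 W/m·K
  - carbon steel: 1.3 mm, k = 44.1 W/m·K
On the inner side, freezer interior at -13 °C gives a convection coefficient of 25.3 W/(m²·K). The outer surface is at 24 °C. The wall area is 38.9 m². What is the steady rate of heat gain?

Treating each layer as a thermal resistance in series:
R_inner film = 1/(h_i·A) = 1/(25.3×38.9) = 0.001016 K/W
R_brass = L/(kA) = 0.0024/(123×38.9) = 5.016×10^-7 K/W
R_cellular glass = L/(kA) = 0.155/(0.0499×38.9) = 0.07985 K/W
R_carbon steel = L/(kA) = 0.0013/(44.1×38.9) = 7.578×10^-7 K/W
R_total = 0.08087 K/W
Q = ΔT / R_total = 37 / 0.08087

Q ≈ 458 W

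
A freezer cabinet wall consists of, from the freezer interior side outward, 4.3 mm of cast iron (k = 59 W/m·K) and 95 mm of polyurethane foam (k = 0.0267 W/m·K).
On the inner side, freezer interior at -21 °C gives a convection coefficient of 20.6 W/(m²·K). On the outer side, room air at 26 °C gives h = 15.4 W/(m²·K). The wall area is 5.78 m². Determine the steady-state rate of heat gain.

Series thermal resistances:
R_inner film = 1/(h_i·A) = 1/(20.6×5.78) = 0.008399 K/W
R_cast iron = L/(kA) = 0.0043/(59×5.78) = 1.261×10^-5 K/W
R_polyurethane foam = L/(kA) = 0.095/(0.0267×5.78) = 0.6156 K/W
R_outer film = 1/(h_o·A) = 1/(15.4×5.78) = 0.01123 K/W
R_total = 0.6352 K/W
Q = ΔT / R_total = 47 / 0.6352

Q ≈ 74 W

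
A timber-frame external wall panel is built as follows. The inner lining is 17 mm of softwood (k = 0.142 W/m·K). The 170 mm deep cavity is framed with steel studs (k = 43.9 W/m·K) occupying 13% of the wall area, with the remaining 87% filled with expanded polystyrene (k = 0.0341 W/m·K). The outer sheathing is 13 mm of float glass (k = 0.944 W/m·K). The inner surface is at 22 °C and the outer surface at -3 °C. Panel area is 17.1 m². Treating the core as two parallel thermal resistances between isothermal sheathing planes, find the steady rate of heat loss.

Sheathing layers in series; stud and cavity paths in parallel between them.
R_inner = 0.017/(0.142×17.1) = 0.007001 K/W
R_stud  = 0.17/(43.9×0.13×17.1) = 0.001742 K/W
R_cav   = 0.17/(0.0341×0.87×17.1) = 0.3351 K/W
1/R_core = 1/R_stud + 1/R_cav → R_core = 0.001733 K/W
R_outer = 0.013/(0.944×17.1) = 8.053×10^-4 K/W
R_total = 0.009539 K/W
Q = ΔT/R_total = 25/0.009539

Q ≈ 2620 W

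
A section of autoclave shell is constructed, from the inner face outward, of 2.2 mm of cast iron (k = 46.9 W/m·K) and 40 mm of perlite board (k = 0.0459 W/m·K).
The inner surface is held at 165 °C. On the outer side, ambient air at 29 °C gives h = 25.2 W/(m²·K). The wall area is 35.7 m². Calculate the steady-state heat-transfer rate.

Q ≈ 5330 W

Model the wall as resistances in series:
R_cast iron = L/(kA) = 0.0022/(46.9×35.7) = 1.314×10^-6 K/W
R_perlite board = L/(kA) = 0.04/(0.0459×35.7) = 0.02441 K/W
R_outer film = 1/(h_o·A) = 1/(25.2×35.7) = 0.001112 K/W
R_total = 0.02552 K/W
Q = ΔT / R_total = 136 / 0.02552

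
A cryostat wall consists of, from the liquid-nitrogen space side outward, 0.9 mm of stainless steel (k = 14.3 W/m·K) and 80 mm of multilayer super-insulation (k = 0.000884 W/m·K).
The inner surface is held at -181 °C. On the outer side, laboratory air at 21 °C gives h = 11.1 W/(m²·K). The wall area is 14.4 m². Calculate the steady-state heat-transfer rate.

Q ≈ 32.1 W

Series thermal resistances:
R_stainless steel = L/(kA) = 0.0009/(14.3×14.4) = 4.371×10^-6 K/W
R_multilayer super-insulation = L/(kA) = 0.08/(0.000884×14.4) = 6.285 K/W
R_outer film = 1/(h_o·A) = 1/(11.1×14.4) = 0.006256 K/W
R_total = 6.291 K/W
Q = ΔT / R_total = 202 / 6.291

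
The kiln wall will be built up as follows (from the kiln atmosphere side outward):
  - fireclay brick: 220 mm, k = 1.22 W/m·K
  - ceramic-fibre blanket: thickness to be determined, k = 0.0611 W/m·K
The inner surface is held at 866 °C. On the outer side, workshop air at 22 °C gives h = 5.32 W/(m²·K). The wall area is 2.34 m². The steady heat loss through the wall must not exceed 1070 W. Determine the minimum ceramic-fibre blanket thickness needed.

L ≈ 90.3 mm

Treating each layer as a thermal resistance in series:
R_fireclay brick = L/(kA) = 0.22/(1.22×2.34) = 0.07706 K/W
R_outer film = 1/(h_o·A) = 1/(5.32×2.34) = 0.08033 K/W
Sum of the known resistances R_other = 0.1574 K/W
Required total resistance R_tot = ΔT/Q_allow = 844/1070 = 0.7888 K/W
R_ceramic-fibre blanket = R_tot − R_other = 0.6314 K/W
L = R·k·A = 0.6314×0.0611×2.34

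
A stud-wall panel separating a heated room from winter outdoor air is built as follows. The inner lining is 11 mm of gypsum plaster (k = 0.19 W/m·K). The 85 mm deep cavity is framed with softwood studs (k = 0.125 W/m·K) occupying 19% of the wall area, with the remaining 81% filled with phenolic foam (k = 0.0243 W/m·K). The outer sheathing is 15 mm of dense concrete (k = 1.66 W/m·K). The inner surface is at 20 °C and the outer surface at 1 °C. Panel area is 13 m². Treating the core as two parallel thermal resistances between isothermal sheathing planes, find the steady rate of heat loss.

Q ≈ 122 W

Sheathing layers in series; stud and cavity paths in parallel between them.
R_inner = 0.011/(0.19×13) = 0.004453 K/W
R_stud  = 0.085/(0.125×0.19×13) = 0.2753 K/W
R_cav   = 0.085/(0.0243×0.81×13) = 0.3322 K/W
1/R_core = 1/R_stud + 1/R_cav → R_core = 0.1505 K/W
R_outer = 0.015/(1.66×13) = 6.951×10^-4 K/W
R_total = 0.1557 K/W
Q = ΔT/R_total = 19/0.1557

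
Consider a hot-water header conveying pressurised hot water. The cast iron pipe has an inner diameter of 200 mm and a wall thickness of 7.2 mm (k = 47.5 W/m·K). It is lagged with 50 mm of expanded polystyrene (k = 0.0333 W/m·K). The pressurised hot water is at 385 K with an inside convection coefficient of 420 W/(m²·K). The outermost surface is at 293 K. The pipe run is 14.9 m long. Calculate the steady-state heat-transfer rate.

Treating each annulus and film as a series resistance:
R_inner film = 1/(h_i·2πr₁L) = 1/(420×2π×0.1×14.9) = 2.543×10^-4 K/W
R_cast iron pipe wall = ln(107.2/100)/(2π×47.5×14.9) = 1.563×10^-5 K/W
R_expanded polystyrene = ln(157.2/107.2)/(2π×0.0333×14.9) = 0.1228 K/W
R_total = 0.1231 K/W
Q = ΔT/R_total = 92/0.1231

Q ≈ 748 W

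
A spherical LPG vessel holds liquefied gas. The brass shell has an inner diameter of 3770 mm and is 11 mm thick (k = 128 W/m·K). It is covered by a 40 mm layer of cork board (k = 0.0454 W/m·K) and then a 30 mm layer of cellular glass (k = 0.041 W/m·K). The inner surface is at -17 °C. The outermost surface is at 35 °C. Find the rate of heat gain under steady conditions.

Q ≈ 1510 W

Radial (spherical) resistances in series:
R_brass shell = (1/1.885 − 1/1.896)/(4π×128) = 1.913×10^-6 K/W
R_cork board = (1/1.896 − 1/1.936)/(4π×0.0454) = 0.0191 K/W
R_cellular glass = (1/1.936 − 1/1.966)/(4π×0.041) = 0.0153 K/W
R_total = 0.0344 K/W
Q = ΔT/R_total = 52/0.0344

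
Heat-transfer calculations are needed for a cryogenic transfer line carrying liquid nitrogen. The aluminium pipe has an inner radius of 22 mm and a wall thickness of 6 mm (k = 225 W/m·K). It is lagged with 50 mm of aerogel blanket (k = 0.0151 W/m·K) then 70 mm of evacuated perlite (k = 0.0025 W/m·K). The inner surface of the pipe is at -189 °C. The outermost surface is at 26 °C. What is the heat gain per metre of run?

For a radial system each layer contributes R = ln(r_out/r_in)/(2πkL); films add R = 1/(hA).
R_aluminium pipe wall = ln(28/22)/(2π×225×1) = 1.706×10^-4 K/W
R_aerogel blanket = ln(78/28)/(2π×0.0151×1) = 10.8 K/W
R_evacuated perlite = ln(148/78)/(2π×0.0025×1) = 40.78 K/W
R_total = 51.57 K/W
Q = ΔT/R_total = 215/51.57

q′ ≈ 4.17 W/m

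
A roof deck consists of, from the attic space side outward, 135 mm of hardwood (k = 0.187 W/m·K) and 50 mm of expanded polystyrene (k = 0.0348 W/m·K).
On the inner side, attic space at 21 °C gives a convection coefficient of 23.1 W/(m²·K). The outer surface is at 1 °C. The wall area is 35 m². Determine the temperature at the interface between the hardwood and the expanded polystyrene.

Series thermal resistances:
R_inner film = 1/(h_i·A) = 1/(23.1×35) = 0.001237 K/W
R_hardwood = L/(kA) = 0.135/(0.187×35) = 0.02063 K/W
R_expanded polystyrene = L/(kA) = 0.05/(0.0348×35) = 0.04105 K/W
R_total = 0.06291 K/W;  Q = ΔT/R_total = 20/0.06291 = 317.9 W
T_interface = T_inner − Q·ΣR(inner→interface) = 21 − 318×0.02186

T ≈ 14 °C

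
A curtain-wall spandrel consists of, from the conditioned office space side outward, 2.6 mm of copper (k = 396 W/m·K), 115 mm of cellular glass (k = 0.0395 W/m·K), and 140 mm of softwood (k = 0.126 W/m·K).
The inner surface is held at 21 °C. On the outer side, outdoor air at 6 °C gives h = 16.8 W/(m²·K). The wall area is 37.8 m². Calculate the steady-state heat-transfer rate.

Q ≈ 139 W

Using the resistance-network approach (series):
R_copper = L/(kA) = 0.0026/(396×37.8) = 1.737×10^-7 K/W
R_cellular glass = L/(kA) = 0.115/(0.0395×37.8) = 0.07702 K/W
R_softwood = L/(kA) = 0.14/(0.126×37.8) = 0.02939 K/W
R_outer film = 1/(h_o·A) = 1/(16.8×37.8) = 0.001575 K/W
R_total = 0.108 K/W
Q = ΔT / R_total = 15 / 0.108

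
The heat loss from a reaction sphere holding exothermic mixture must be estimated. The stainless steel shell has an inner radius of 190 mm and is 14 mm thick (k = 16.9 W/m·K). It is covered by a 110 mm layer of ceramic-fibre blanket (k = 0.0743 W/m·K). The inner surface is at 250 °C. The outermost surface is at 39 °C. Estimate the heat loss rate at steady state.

Each spherical layer contributes R = (1/r_i − 1/r_o)/(4πk):
R_stainless steel shell = (1/0.19 − 1/0.204)/(4π×16.9) = 0.001701 K/W
R_ceramic-fibre blanket = (1/0.204 − 1/0.314)/(4π×0.0743) = 1.839 K/W
R_total = 1.841 K/W
Q = ΔT/R_total = 211/1.841

Q ≈ 115 W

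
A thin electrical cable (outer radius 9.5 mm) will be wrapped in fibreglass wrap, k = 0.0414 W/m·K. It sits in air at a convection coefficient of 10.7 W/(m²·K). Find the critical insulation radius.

For a cylinder r_cr = k/h = 0.0414/10.7
r_cr = 3.87 mm; since the bare radius (9.5 mm) is above r_cr, any added insulation will reduce heat loss.

r_cr ≈ 3.87 mm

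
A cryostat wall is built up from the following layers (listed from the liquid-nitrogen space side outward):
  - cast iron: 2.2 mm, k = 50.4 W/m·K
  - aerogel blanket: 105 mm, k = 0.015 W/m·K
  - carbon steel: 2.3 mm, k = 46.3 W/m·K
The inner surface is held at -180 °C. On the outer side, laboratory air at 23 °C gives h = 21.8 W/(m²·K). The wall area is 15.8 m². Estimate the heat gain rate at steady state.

Thermal resistances in series:
R_cast iron = L/(kA) = 0.0022/(50.4×15.8) = 2.763×10^-6 K/W
R_aerogel blanket = L/(kA) = 0.105/(0.015×15.8) = 0.443 K/W
R_carbon steel = L/(kA) = 0.0023/(46.3×15.8) = 3.144×10^-6 K/W
R_outer film = 1/(h_o·A) = 1/(21.8×15.8) = 0.002903 K/W
R_total = 0.4459 K/W
Q = ΔT / R_total = 203 / 0.4459

Q ≈ 455 W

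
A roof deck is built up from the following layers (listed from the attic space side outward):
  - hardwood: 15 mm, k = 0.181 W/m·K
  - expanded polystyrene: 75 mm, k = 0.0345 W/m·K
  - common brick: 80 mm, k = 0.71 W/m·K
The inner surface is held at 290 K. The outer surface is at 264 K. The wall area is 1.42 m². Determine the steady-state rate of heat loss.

Thermal resistances in series:
R_hardwood = L/(kA) = 0.015/(0.181×1.42) = 0.05836 K/W
R_expanded polystyrene = L/(kA) = 0.075/(0.0345×1.42) = 1.531 K/W
R_common brick = L/(kA) = 0.08/(0.71×1.42) = 0.07935 K/W
R_total = 1.669 K/W
Q = ΔT / R_total = 26 / 1.669

Q ≈ 15.6 W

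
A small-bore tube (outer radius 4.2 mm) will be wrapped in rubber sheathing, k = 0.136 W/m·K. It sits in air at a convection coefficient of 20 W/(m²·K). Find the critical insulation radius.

r_cr ≈ 6.8 mm

For a cylinder r_cr = k/h = 0.136/20
r_cr = 6.8 mm; since the bare radius (4.2 mm) is below r_cr, adding a thin layer of insulation will *increase* heat loss.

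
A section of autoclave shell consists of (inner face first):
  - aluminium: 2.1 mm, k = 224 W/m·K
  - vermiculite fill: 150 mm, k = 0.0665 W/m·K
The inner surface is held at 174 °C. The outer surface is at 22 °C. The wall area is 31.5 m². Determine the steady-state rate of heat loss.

Q ≈ 2120 W

Series thermal resistances:
R_aluminium = L/(kA) = 0.0021/(224×31.5) = 2.976×10^-7 K/W
R_vermiculite fill = L/(kA) = 0.15/(0.0665×31.5) = 0.07161 K/W
R_total = 0.07161 K/W
Q = ΔT / R_total = 152 / 0.07161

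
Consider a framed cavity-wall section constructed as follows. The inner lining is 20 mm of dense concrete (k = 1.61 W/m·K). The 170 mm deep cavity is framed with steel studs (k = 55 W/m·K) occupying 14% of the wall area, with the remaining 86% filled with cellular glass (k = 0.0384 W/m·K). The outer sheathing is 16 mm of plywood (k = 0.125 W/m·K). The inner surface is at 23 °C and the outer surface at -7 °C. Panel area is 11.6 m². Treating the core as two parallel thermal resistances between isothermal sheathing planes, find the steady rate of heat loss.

Q ≈ 2140 W

Sheathing layers in series; stud and cavity paths in parallel between them.
R_inner = 0.02/(1.61×11.6) = 0.001071 K/W
R_stud  = 0.17/(55×0.14×11.6) = 0.001903 K/W
R_cav   = 0.17/(0.0384×0.86×11.6) = 0.4438 K/W
1/R_core = 1/R_stud + 1/R_cav → R_core = 0.001895 K/W
R_outer = 0.016/(0.125×11.6) = 0.01103 K/W
R_total = 0.014 K/W
Q = ΔT/R_total = 30/0.014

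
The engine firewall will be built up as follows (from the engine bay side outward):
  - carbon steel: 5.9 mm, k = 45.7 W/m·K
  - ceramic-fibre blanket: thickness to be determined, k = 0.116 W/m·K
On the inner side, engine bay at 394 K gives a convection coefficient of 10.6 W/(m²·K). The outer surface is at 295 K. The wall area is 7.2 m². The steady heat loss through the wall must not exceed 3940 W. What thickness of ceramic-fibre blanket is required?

L ≈ 10 mm

Series thermal resistances:
R_inner film = 1/(h_i·A) = 1/(10.6×7.2) = 0.0131 K/W
R_carbon steel = L/(kA) = 0.0059/(45.7×7.2) = 1.793×10^-5 K/W
Sum of the known resistances R_other = 0.01312 K/W
Required total resistance R_tot = ΔT/Q_allow = 99/3940 = 0.02513 K/W
R_ceramic-fibre blanket = R_tot − R_other = 0.01201 K/W
L = R·k·A = 0.01201×0.116×7.2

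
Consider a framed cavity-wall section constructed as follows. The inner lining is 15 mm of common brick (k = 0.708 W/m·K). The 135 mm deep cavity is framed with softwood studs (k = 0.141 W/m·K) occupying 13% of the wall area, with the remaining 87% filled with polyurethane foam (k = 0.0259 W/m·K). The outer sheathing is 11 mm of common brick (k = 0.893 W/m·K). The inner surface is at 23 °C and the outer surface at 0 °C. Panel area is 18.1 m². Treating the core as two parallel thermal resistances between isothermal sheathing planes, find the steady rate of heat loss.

Sheathing layers in series; stud and cavity paths in parallel between them.
R_inner = 0.015/(0.708×18.1) = 0.001171 K/W
R_stud  = 0.135/(0.141×0.13×18.1) = 0.4069 K/W
R_cav   = 0.135/(0.0259×0.87×18.1) = 0.331 K/W
1/R_core = 1/R_stud + 1/R_cav → R_core = 0.1825 K/W
R_outer = 0.011/(0.893×18.1) = 6.806×10^-4 K/W
R_total = 0.1844 K/W
Q = ΔT/R_total = 23/0.1844

Q ≈ 125 W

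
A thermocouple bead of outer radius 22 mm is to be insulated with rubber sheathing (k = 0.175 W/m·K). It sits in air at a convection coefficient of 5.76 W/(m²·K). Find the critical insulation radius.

r_cr ≈ 60.8 mm

For a sphere r_cr = 2k/h = 2×0.175/5.76
r_cr = 60.8 mm; since the bare radius (22 mm) is below r_cr, adding a thin layer of insulation will *increase* heat loss.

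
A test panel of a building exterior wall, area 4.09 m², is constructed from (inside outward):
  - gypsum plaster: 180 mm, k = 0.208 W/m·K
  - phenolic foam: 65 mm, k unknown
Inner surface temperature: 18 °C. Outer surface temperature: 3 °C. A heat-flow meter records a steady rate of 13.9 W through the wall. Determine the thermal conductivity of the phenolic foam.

Thermal resistances in series:
R_gypsum plaster = L/(kA) = 0.18/(0.208×4.09) = 0.2116 K/W
Sum of known resistances R_other = 0.2116 K/W
Total R = ΔT/Q = 15/13.9 = 1.079 K/W
R_phenolic foam = R_total − R_other = 0.8676 K/W
k = L/(R·A) = 0.065/(0.8676×4.09)

k ≈ 0.0183 W/(m·K)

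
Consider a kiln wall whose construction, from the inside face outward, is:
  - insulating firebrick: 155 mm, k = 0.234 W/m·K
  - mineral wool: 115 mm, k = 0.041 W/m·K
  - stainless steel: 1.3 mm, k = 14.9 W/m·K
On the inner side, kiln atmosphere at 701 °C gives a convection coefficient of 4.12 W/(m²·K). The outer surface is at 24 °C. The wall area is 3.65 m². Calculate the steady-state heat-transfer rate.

Q ≈ 666 W

Model the wall as resistances in series:
R_inner film = 1/(h_i·A) = 1/(4.12×3.65) = 0.0665 K/W
R_insulating firebrick = L/(kA) = 0.155/(0.234×3.65) = 0.1815 K/W
R_mineral wool = L/(kA) = 0.115/(0.041×3.65) = 0.7685 K/W
R_stainless steel = L/(kA) = 0.0013/(14.9×3.65) = 2.39×10^-5 K/W
R_total = 1.016 K/W
Q = ΔT / R_total = 677 / 1.016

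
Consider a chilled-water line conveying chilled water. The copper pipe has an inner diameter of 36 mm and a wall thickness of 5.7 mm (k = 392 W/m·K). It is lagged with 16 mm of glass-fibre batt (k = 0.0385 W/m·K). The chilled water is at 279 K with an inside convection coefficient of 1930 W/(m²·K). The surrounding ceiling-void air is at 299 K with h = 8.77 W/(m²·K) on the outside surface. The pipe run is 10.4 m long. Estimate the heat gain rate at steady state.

Treating each annulus and film as a series resistance:
R_inner film = 1/(h_i·2πr₁L) = 1/(1930×2π×0.018×10.4) = 4.405×10^-4 K/W
R_copper pipe wall = ln(23.7/18)/(2π×392×10.4) = 1.074×10^-5 K/W
R_glass-fibre batt = ln(39.7/23.7)/(2π×0.0385×10.4) = 0.2051 K/W
R_outer film = 1/(h_o·2πr_oL) = 1/(8.77×2π×0.0397×10.4) = 0.04395 K/W
R_total = 0.2495 K/W
Q = ΔT/R_total = 20/0.2495

Q ≈ 80.2 W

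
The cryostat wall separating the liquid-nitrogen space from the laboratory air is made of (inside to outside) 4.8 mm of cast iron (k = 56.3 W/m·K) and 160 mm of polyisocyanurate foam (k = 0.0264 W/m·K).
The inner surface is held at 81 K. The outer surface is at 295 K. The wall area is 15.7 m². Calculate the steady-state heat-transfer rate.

Using the resistance-network approach (series):
R_cast iron = L/(kA) = 0.0048/(56.3×15.7) = 5.43×10^-6 K/W
R_polyisocyanurate foam = L/(kA) = 0.16/(0.0264×15.7) = 0.386 K/W
R_total = 0.386 K/W
Q = ΔT / R_total = 214 / 0.386

Q ≈ 554 W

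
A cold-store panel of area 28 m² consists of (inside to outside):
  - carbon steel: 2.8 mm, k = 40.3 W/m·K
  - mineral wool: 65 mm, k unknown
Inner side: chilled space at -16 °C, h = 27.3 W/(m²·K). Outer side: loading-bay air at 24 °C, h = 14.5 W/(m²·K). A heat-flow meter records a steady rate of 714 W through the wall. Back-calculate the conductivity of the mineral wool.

Series thermal resistances:
R_inner film = 1/(h_i·A) = 1/(27.3×28) = 0.001308 K/W
R_carbon steel = L/(kA) = 0.0028/(40.3×28) = 2.481×10^-6 K/W
R_outer film = 1/(h_o·A) = 1/(14.5×28) = 0.002463 K/W
Sum of known resistances R_other = 0.003774 K/W
Total R = ΔT/Q = 40/714 = 0.05602 K/W
R_mineral wool = R_total − R_other = 0.05225 K/W
k = L/(R·A) = 0.065/(0.05225×28)

k ≈ 0.0444 W/(m·K)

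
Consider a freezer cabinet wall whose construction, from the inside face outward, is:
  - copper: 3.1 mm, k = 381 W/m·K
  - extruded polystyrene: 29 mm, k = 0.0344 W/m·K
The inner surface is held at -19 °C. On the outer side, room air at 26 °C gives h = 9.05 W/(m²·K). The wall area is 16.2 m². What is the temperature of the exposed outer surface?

Treating each layer as a thermal resistance in series:
R_copper = L/(kA) = 0.0031/(381×16.2) = 5.023×10^-7 K/W
R_extruded polystyrene = L/(kA) = 0.029/(0.0344×16.2) = 0.05204 K/W
R_outer film = 1/(h_o·A) = 1/(9.05×16.2) = 0.006821 K/W
R_total = 0.05886 K/W;  Q = ΔT/R_total = 45/0.05886 = 764.5 W
T_interface = T_inner + Q·ΣR(inner→interface) = -19 + 765×0.05204

T ≈ 20.8 °C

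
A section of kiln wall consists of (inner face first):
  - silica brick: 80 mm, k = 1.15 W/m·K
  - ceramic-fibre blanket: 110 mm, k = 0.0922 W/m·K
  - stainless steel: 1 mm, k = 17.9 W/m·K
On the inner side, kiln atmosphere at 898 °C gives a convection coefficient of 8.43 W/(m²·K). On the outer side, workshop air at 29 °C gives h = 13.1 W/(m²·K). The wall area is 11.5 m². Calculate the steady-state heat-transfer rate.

Q ≈ 6860 W

Using the resistance-network approach (series):
R_inner film = 1/(h_i·A) = 1/(8.43×11.5) = 0.01032 K/W
R_silica brick = L/(kA) = 0.08/(1.15×11.5) = 0.006049 K/W
R_ceramic-fibre blanket = L/(kA) = 0.11/(0.0922×11.5) = 0.1037 K/W
R_stainless steel = L/(kA) = 0.001/(17.9×11.5) = 4.858×10^-6 K/W
R_outer film = 1/(h_o·A) = 1/(13.1×11.5) = 0.006638 K/W
R_total = 0.1268 K/W
Q = ΔT / R_total = 869 / 0.1268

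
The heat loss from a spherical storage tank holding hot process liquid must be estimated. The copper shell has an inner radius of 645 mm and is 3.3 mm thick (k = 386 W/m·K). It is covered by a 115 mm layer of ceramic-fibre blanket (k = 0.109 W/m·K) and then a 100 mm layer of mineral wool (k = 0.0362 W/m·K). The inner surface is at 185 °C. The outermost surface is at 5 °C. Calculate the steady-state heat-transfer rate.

Each spherical layer contributes R = (1/r_i − 1/r_o)/(4πk):
R_copper shell = (1/0.645 − 1/0.6483)/(4π×386) = 1.627×10^-6 K/W
R_ceramic-fibre blanket = (1/0.6483 − 1/0.7633)/(4π×0.109) = 0.1697 K/W
R_mineral wool = (1/0.7633 − 1/0.8633)/(4π×0.0362) = 0.3336 K/W
R_total = 0.5033 K/W
Q = ΔT/R_total = 180/0.5033

Q ≈ 358 W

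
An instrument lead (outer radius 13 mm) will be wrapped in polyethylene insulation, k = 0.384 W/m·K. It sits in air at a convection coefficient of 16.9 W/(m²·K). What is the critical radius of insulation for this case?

r_cr ≈ 22.7 mm

For a cylinder r_cr = k/h = 0.384/16.9
r_cr = 22.7 mm; since the bare radius (13 mm) is below r_cr, adding a thin layer of insulation will *increase* heat loss.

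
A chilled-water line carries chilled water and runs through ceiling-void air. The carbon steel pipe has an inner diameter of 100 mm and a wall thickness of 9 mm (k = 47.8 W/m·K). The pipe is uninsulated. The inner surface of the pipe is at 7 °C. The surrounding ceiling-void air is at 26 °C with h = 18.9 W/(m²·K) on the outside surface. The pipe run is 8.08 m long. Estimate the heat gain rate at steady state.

Per-layer cylindrical resistances, series-summed:
R_carbon steel pipe wall = ln(59/50)/(2π×47.8×8.08) = 6.821×10^-5 K/W
R_outer film = 1/(h_o·2πr_oL) = 1/(18.9×2π×0.059×8.08) = 0.01766 K/W
R_total = 0.01773 K/W
Q = ΔT/R_total = 19/0.01773

Q ≈ 1070 W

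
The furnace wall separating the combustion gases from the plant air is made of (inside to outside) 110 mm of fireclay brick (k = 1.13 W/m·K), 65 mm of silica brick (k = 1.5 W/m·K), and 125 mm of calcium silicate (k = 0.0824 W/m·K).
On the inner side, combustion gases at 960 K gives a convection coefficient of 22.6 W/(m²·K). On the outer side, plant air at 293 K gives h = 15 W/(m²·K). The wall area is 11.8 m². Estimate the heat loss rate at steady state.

Q ≈ 4450 W

Using the resistance-network approach (series):
R_inner film = 1/(h_i·A) = 1/(22.6×11.8) = 0.00375 K/W
R_fireclay brick = L/(kA) = 0.11/(1.13×11.8) = 0.00825 K/W
R_silica brick = L/(kA) = 0.065/(1.5×11.8) = 0.003672 K/W
R_calcium silicate = L/(kA) = 0.125/(0.0824×11.8) = 0.1286 K/W
R_outer film = 1/(h_o·A) = 1/(15×11.8) = 0.00565 K/W
R_total = 0.1499 K/W
Q = ΔT / R_total = 667 / 0.1499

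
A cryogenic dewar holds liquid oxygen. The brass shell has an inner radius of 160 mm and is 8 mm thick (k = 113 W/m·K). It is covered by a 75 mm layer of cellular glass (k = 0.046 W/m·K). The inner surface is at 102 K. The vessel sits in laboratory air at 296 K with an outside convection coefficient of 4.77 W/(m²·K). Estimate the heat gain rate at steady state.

Q ≈ 56.1 W

For a spherical shell R = (1/r₁ − 1/r₂)/(4πk); film R = 1/(h·4πr²). In series:
R_brass shell = (1/0.16 − 1/0.168)/(4π×113) = 2.096×10^-4 K/W
R_cellular glass = (1/0.168 − 1/0.243)/(4π×0.046) = 3.178 K/W
R_outer film = 1/(h·4πr_o²) = 1/(4.77×4π×0.243²) = 0.2825 K/W
R_total = 3.461 K/W
Q = ΔT/R_total = 194/3.461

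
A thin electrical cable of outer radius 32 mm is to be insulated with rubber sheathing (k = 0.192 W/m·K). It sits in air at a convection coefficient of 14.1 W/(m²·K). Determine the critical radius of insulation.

For a cylinder r_cr = k/h = 0.192/14.1
r_cr = 13.6 mm; since the bare radius (32 mm) is above r_cr, any added insulation will reduce heat loss.

r_cr ≈ 13.6 mm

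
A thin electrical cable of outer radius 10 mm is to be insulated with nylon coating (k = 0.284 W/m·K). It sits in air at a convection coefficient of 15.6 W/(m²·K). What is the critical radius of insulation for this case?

For a cylinder r_cr = k/h = 0.284/15.6
r_cr = 18.2 mm; since the bare radius (10 mm) is below r_cr, adding a thin layer of insulation will *increase* heat loss.

r_cr ≈ 18.2 mm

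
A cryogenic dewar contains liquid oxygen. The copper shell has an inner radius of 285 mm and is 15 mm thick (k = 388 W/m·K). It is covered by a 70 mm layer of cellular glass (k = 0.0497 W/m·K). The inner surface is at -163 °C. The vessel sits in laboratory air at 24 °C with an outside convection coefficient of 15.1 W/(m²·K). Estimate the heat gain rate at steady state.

Q ≈ 178 W

Radial (spherical) resistances in series:
R_copper shell = (1/0.285 − 1/0.3)/(4π×388) = 3.598×10^-5 K/W
R_cellular glass = (1/0.3 − 1/0.37)/(4π×0.0497) = 1.01 K/W
R_outer film = 1/(h·4πr_o²) = 1/(15.1×4π×0.37²) = 0.0385 K/W
R_total = 1.048 K/W
Q = ΔT/R_total = 187/1.048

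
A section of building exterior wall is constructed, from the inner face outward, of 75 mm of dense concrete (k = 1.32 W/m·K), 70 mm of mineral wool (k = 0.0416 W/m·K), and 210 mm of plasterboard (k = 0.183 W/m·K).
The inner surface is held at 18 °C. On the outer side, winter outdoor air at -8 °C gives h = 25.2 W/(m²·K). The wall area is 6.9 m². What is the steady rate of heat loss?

Treating each layer as a thermal resistance in series:
R_dense concrete = L/(kA) = 0.075/(1.32×6.9) = 0.008235 K/W
R_mineral wool = L/(kA) = 0.07/(0.0416×6.9) = 0.2439 K/W
R_plasterboard = L/(kA) = 0.21/(0.183×6.9) = 0.1663 K/W
R_outer film = 1/(h_o·A) = 1/(25.2×6.9) = 0.005751 K/W
R_total = 0.4242 K/W
Q = ΔT / R_total = 26 / 0.4242

Q ≈ 61.3 W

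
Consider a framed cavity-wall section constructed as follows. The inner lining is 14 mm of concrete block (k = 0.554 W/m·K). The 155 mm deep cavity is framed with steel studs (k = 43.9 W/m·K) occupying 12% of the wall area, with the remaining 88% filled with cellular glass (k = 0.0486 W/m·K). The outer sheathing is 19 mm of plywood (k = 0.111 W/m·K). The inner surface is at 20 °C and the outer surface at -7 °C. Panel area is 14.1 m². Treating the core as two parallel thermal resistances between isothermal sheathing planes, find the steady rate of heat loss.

Q ≈ 1690 W

Sheathing layers in series; stud and cavity paths in parallel between them.
R_inner = 0.014/(0.554×14.1) = 0.001792 K/W
R_stud  = 0.155/(43.9×0.12×14.1) = 0.002087 K/W
R_cav   = 0.155/(0.0486×0.88×14.1) = 0.257 K/W
1/R_core = 1/R_stud + 1/R_cav → R_core = 0.00207 K/W
R_outer = 0.019/(0.111×14.1) = 0.01214 K/W
R_total = 0.016 K/W
Q = ΔT/R_total = 27/0.016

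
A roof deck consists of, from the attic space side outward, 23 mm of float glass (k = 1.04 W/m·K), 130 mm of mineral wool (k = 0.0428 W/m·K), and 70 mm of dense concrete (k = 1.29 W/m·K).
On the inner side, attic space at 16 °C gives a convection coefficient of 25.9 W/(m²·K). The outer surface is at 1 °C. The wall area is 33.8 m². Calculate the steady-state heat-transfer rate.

Model the wall as resistances in series:
R_inner film = 1/(h_i·A) = 1/(25.9×33.8) = 0.001142 K/W
R_float glass = L/(kA) = 0.023/(1.04×33.8) = 6.543×10^-4 K/W
R_mineral wool = L/(kA) = 0.13/(0.0428×33.8) = 0.08986 K/W
R_dense concrete = L/(kA) = 0.07/(1.29×33.8) = 0.001605 K/W
R_total = 0.09327 K/W
Q = ΔT / R_total = 15 / 0.09327

Q ≈ 161 W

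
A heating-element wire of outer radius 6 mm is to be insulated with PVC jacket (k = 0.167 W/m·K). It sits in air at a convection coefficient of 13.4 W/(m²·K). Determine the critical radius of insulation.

For a cylinder r_cr = k/h = 0.167/13.4
r_cr = 12.5 mm; since the bare radius (6 mm) is below r_cr, adding a thin layer of insulation will *increase* heat loss.

r_cr ≈ 12.5 mm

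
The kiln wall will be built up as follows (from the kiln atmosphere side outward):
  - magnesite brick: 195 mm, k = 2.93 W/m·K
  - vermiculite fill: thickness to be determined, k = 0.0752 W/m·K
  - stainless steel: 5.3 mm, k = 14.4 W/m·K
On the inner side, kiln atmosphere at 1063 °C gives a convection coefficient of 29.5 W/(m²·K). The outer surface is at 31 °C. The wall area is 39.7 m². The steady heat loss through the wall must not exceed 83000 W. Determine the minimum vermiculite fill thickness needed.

L ≈ 29.5 mm

Treating each layer as a thermal resistance in series:
R_inner film = 1/(h_i·A) = 1/(29.5×39.7) = 8.539×10^-4 K/W
R_magnesite brick = L/(kA) = 0.195/(2.93×39.7) = 0.001676 K/W
R_stainless steel = L/(kA) = 0.0053/(14.4×39.7) = 9.271×10^-6 K/W
Sum of the known resistances R_other = 0.00254 K/W
Required total resistance R_tot = ΔT/Q_allow = 1032/83000 = 0.01243 K/W
R_vermiculite fill = R_tot − R_other = 0.009894 K/W
L = R·k·A = 0.009894×0.0752×39.7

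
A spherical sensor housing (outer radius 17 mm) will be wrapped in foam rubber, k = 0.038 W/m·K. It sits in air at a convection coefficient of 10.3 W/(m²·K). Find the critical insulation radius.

r_cr ≈ 7.38 mm

For a sphere r_cr = 2k/h = 2×0.038/10.3
r_cr = 7.38 mm; since the bare radius (17 mm) is above r_cr, any added insulation will reduce heat loss.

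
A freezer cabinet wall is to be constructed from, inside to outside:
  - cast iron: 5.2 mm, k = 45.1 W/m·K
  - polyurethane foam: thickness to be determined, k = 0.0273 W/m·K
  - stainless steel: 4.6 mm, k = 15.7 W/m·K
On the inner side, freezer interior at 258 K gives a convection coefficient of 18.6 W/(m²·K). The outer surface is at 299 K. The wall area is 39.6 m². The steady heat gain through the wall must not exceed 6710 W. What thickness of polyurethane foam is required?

Model the wall as resistances in series:
R_inner film = 1/(h_i·A) = 1/(18.6×39.6) = 0.001358 K/W
R_cast iron = L/(kA) = 0.0052/(45.1×39.6) = 2.912×10^-6 K/W
R_stainless steel = L/(kA) = 0.0046/(15.7×39.6) = 7.399×10^-6 K/W
Sum of the known resistances R_other = 0.001368 K/W
Required total resistance R_tot = ΔT/Q_allow = 41/6710 = 0.00611 K/W
R_polyurethane foam = R_tot − R_other = 0.004742 K/W
L = R·k·A = 0.004742×0.0273×39.6

L ≈ 5.13 mm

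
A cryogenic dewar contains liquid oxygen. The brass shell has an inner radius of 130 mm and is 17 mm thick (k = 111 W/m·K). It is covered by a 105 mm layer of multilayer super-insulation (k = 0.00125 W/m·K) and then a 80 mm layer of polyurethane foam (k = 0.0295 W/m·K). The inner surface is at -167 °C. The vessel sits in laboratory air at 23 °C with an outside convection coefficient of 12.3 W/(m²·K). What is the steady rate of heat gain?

Q ≈ 1.04 W

For a spherical shell R = (1/r₁ − 1/r₂)/(4πk); film R = 1/(h·4πr²). In series:
R_brass shell = (1/0.13 − 1/0.147)/(4π×111) = 6.378×10^-4 K/W
R_multilayer super-insulation = (1/0.147 − 1/0.252)/(4π×0.00125) = 180.4 K/W
R_polyurethane foam = (1/0.252 − 1/0.332)/(4π×0.0295) = 2.579 K/W
R_outer film = 1/(h·4πr_o²) = 1/(12.3×4π×0.332²) = 0.0587 K/W
R_total = 183.1 K/W
Q = ΔT/R_total = 190/183.1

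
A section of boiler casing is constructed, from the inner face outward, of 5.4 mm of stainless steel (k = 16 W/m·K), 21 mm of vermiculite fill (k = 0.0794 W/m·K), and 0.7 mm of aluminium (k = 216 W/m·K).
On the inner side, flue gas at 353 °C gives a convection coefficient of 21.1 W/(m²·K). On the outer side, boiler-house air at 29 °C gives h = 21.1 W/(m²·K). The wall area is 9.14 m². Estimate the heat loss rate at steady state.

Using the resistance-network approach (series):
R_inner film = 1/(h_i·A) = 1/(21.1×9.14) = 0.005185 K/W
R_stainless steel = L/(kA) = 0.0054/(16×9.14) = 3.693×10^-5 K/W
R_vermiculite fill = L/(kA) = 0.021/(0.0794×9.14) = 0.02894 K/W
R_aluminium = L/(kA) = 0.0007/(216×9.14) = 3.546×10^-7 K/W
R_outer film = 1/(h_o·A) = 1/(21.1×9.14) = 0.005185 K/W
R_total = 0.03934 K/W
Q = ΔT / R_total = 324 / 0.03934

Q ≈ 8230 W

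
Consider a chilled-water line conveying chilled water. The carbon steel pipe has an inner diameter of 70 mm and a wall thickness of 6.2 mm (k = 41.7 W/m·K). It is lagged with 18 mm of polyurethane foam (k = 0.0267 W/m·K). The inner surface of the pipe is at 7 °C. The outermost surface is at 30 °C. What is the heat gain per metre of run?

q′ ≈ 10.6 W/m

Cylindrical conduction, so R = ln(r₂/r₁)/(2πkL) per layer, in series:
R_carbon steel pipe wall = ln(41.2/35)/(2π×41.7×1) = 6.225×10^-4 K/W
R_polyurethane foam = ln(59.2/41.2)/(2π×0.0267×1) = 2.161 K/W
R_total = 2.161 K/W
Q = ΔT/R_total = 23/2.161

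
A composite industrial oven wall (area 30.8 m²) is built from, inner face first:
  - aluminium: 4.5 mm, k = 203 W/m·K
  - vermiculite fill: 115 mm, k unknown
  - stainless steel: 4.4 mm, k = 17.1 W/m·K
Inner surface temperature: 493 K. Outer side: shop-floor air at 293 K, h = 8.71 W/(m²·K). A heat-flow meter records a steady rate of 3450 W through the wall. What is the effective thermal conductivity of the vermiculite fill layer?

Treating each layer as a thermal resistance in series:
R_aluminium = L/(kA) = 0.0045/(203×30.8) = 7.197×10^-7 K/W
R_stainless steel = L/(kA) = 0.0044/(17.1×30.8) = 8.354×10^-6 K/W
R_outer film = 1/(h_o·A) = 1/(8.71×30.8) = 0.003728 K/W
Sum of known resistances R_other = 0.003737 K/W
Total R = ΔT/Q = 200/3450 = 0.05797 K/W
R_vermiculite fill = R_total − R_other = 0.05423 K/W
k = L/(R·A) = 0.115/(0.05423×30.8)

k ≈ 0.0688 W/(m·K)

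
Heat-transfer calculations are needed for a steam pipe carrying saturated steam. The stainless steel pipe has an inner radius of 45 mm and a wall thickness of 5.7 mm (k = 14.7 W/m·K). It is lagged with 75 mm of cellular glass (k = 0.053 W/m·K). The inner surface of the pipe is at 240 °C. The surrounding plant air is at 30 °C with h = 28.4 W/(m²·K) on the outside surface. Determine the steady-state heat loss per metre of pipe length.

q′ ≈ 75.7 W/m

For a radial system each layer contributes R = ln(r_out/r_in)/(2πkL); films add R = 1/(hA).
R_stainless steel pipe wall = ln(50.7/45)/(2π×14.7×1) = 0.001291 K/W
R_cellular glass = ln(125.7/50.7)/(2π×0.053×1) = 2.727 K/W
R_outer film = 1/(h_o·2πr_oL) = 1/(28.4×2π×0.1257×1) = 0.04458 K/W
R_total = 2.772 K/W
Q = ΔT/R_total = 210/2.772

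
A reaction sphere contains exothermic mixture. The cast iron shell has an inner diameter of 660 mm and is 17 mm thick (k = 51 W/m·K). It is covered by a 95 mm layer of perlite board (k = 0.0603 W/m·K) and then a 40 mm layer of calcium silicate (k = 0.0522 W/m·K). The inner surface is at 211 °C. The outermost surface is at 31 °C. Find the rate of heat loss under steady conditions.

For a spherical shell R = (1/r₁ − 1/r₂)/(4πk); film R = 1/(h·4πr²). In series:
R_cast iron shell = (1/0.33 − 1/0.347)/(4π×51) = 2.316×10^-4 K/W
R_perlite board = (1/0.347 − 1/0.442)/(4π×0.0603) = 0.8174 K/W
R_calcium silicate = (1/0.442 − 1/0.482)/(4π×0.0522) = 0.2862 K/W
R_total = 1.104 K/W
Q = ΔT/R_total = 180/1.104

Q ≈ 163 W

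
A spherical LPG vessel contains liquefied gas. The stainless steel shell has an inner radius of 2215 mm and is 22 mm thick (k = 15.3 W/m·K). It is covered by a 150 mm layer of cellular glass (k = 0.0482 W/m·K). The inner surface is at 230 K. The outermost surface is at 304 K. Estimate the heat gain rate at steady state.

Radial (spherical) resistances in series:
R_stainless steel shell = (1/2.215 − 1/2.237)/(4π×15.3) = 2.309×10^-5 K/W
R_cellular glass = (1/2.237 − 1/2.387)/(4π×0.0482) = 0.04638 K/W
R_total = 0.0464 K/W
Q = ΔT/R_total = 74/0.0464

Q ≈ 1590 W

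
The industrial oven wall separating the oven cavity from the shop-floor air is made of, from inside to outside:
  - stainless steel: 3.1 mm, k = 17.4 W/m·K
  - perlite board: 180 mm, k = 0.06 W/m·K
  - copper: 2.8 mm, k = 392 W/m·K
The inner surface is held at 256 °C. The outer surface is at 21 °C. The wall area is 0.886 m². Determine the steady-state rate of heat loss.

Treating each layer as a thermal resistance in series:
R_stainless steel = L/(kA) = 0.0031/(17.4×0.886) = 2.011×10^-4 K/W
R_perlite board = L/(kA) = 0.18/(0.06×0.886) = 3.386 K/W
R_copper = L/(kA) = 0.0028/(392×0.886) = 8.062×10^-6 K/W
R_total = 3.386 K/W
Q = ΔT / R_total = 235 / 3.386

Q ≈ 69.4 W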